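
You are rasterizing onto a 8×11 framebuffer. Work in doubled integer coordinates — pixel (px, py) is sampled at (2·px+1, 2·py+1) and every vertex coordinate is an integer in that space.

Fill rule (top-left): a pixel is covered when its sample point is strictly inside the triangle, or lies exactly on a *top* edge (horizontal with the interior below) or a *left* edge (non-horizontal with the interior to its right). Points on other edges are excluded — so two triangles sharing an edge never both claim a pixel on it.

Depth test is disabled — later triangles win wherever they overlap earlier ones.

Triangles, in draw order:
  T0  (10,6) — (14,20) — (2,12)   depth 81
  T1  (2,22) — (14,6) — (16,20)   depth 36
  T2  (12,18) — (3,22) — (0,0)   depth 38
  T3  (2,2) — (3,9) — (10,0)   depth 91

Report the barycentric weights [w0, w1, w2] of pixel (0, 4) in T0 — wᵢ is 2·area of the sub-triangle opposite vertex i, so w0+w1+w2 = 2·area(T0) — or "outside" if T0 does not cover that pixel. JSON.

T0:
  2·area = 136
  edge (10, 6)→(14, 20): d=(4,14) right/bottom  bias=-1
  edge (14, 20)→(2, 12): d=(-12,-8) top-left  bias=+0
  edge (2, 12)→(10, 6): d=(8,-6) top-left  bias=+0
    (4,3)@(9, 7): e=[18,116,2] → █
    (5,3)@(11, 7): e=[-10,132,14] → ·
    (3,4)@(7, 9): e=[54,76,6] → █
    (5,4)@(11, 9): e=[-2,108,30] → ·
    (2,5)@(5, 11): e=[90,36,10] → █
    (5,5)@(11, 11): e=[6,84,46] → █
    (6,5)@(13, 11): e=[-22,100,58] → ·
    (2,6)@(5, 13): e=[98,12,26] → █
    (6,6)@(13, 13): e=[-14,76,74] → ·
    (2,7)@(5, 15): e=[106,-12,42] → ·
    (3,7)@(7, 15): e=[78,4,54] → █
    (6,7)@(13, 15): e=[-6,52,90] → ·
  covered (17 px):
    · · · · · · · ·
    · · · · · · · ·
    · · · · · · · ·
    · · · · █ · · ·
    · · · █ █ · · ·
    · · █ █ █ █ · ·
    · · █ █ █ █ · ·
    · · · █ █ █ · ·
    · · · · · █ █ ·
    · · · · · · █ ·
    · · · · · · · ·
T1:
  2·area = 200
  edge (2, 22)→(14, 6): d=(12,-16) top-left  bias=+0
  edge (14, 6)→(16, 20): d=(2,14) right/bottom  bias=-1
  edge (16, 20)→(2, 22): d=(-14,2) right/bottom  bias=-1
    (6,4)@(13, 9): e=[20,20,160] → █
    (7,4)@(15, 9): e=[52,-8,156] → ·
    (5,5)@(11, 11): e=[12,52,136] → █
    (7,5)@(15, 11): e=[76,-4,128] → ·
    (4,6)@(9, 13): e=[4,84,112] → █
    (7,6)@(15, 13): e=[100,0,100] → ·  [on edge]
    (4,7)@(9, 15): e=[28,88,84] → █
    (7,7)@(15, 15): e=[124,4,72] → █
    (3,8)@(7, 17): e=[20,120,60] → █
    (2,9)@(5, 19): e=[12,152,36] → █
    (1,10)@(3, 21): e=[4,184,12] → █
    (4,10)@(9, 21): e=[100,100,0] → ·  [on edge]
  covered (24 px):
    · · · · · · · ·
    · · · · · · · ·
    · · · · · · · ·
    · · · · · · · ·
    · · · · · · █ ·
    · · · · · █ █ ·
    · · · · █ █ █ ·
    · · · · █ █ █ █
    · · · █ █ █ █ █
    · · █ █ █ █ █ █
    · █ █ █ · · · ·
T2:
  2·area = 210
  edge (12, 18)→(3, 22): d=(-9,4) right/bottom  bias=-1
  edge (3, 22)→(0, 0): d=(-3,-22) top-left  bias=+0
  edge (0, 0)→(12, 18): d=(12,18) right/bottom  bias=-1
    (0,1)@(1, 3): e=[179,13,18] → █
    (1,1)@(3, 3): e=[171,57,-18] → ·
    (0,2)@(1, 5): e=[161,7,42] → █
    (1,2)@(3, 5): e=[153,51,6] → █
    (2,2)@(5, 5): e=[145,95,-30] → ·
    (0,3)@(1, 7): e=[143,1,66] → █
    (2,3)@(5, 7): e=[127,89,-6] → ·
    (0,4)@(1, 9): e=[125,-5,90] → ·
    (1,4)@(3, 9): e=[117,39,54] → █
    (2,4)@(5, 9): e=[109,83,18] → █
    (3,4)@(7, 9): e=[101,127,-18] → ·
    (1,5)@(3, 11): e=[99,33,78] → █
  covered (28 px):
    · · · · · · · ·
    █ · · · · · · ·
    █ █ · · · · · ·
    █ █ · · · · · ·
    · █ █ · · · · ·
    · █ █ █ · · · ·
    · █ █ █ · · · ·
    · █ █ █ █ · · ·
    · █ █ █ █ █ · ·
    · █ █ █ █ · · ·
    · █ █ · · · · ·
T3:
  2·area = 58  (B↔C swapped to make it positive)
  edge (2, 2)→(10, 0): d=(8,-2) top-left  bias=+0
  edge (10, 0)→(3, 9): d=(-7,9) right/bottom  bias=-1
  edge (3, 9)→(2, 2): d=(-1,-7) top-left  bias=+0
    (3,0)@(7, 1): e=[2,20,36] → █
    (4,0)@(9, 1): e=[6,2,50] → █
    (5,0)@(11, 1): e=[10,-16,64] → ·
    (1,1)@(3, 3): e=[10,42,6] → █
    (2,1)@(5, 3): e=[14,24,20] → █
    (4,1)@(9, 3): e=[22,-12,48] → ·
    (1,2)@(3, 5): e=[26,28,4] → █
    (3,2)@(7, 5): e=[34,-8,32] → ·
    (1,3)@(3, 7): e=[42,14,2] → █
    (2,3)@(5, 7): e=[46,-4,16] → ·
    (1,4)@(3, 9): e=[58,0,0] → ·  [on edge]
  covered (8 px):
    · · · █ █ · · ·
    · █ █ █ · · · ·
    · █ █ · · · · ·
    · █ · · · · · ·
    · · · · · · · ·
    · · · · · · · ·
    · · · · · · · ·
    · · · · · · · ·
    · · · · · · · ·
    · · · · · · · ·
    · · · · · · · ·

Final: "outside"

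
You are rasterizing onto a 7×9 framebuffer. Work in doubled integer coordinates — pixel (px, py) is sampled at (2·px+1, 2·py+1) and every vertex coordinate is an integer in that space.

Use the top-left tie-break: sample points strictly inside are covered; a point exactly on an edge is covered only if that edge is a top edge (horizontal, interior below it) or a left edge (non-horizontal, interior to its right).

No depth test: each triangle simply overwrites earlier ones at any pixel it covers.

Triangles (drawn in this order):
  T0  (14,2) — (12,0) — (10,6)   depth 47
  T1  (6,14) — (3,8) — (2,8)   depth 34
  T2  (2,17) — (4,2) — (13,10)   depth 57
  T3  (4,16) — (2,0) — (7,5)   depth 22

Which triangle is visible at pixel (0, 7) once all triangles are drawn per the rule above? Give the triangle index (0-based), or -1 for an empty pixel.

T0:
  2·area = 16  (B↔C swapped to make it positive)
  edge (14, 2)→(10, 6): d=(-4,4) right/bottom  bias=-1
  edge (10, 6)→(12, 0): d=(2,-6) top-left  bias=+0
  edge (12, 0)→(14, 2): d=(2,2) right/bottom  bias=-1
    (6,0)@(13, 1): e=[8,8,0] → ·  [on edge]
    (5,1)@(11, 3): e=[8,0,8] → #  [on edge]
    (6,1)@(13, 3): e=[0,12,4] → ·  [on edge]
    (5,2)@(11, 5): e=[0,4,12] → ·  [on edge]
    (4,3)@(9, 7): e=[0,-4,20] → ·  [on edge]
    (3,4)@(7, 9): e=[0,-12,28] → ·  [on edge]
    (4,4)@(9, 9): e=[-8,0,24] → ·  [on edge]
    (2,5)@(5, 11): e=[0,-20,36] → ·  [on edge]
    (1,6)@(3, 13): e=[0,-28,44] → ·  [on edge]
    (0,7)@(1, 15): e=[0,-36,52] → ·  [on edge]
    (3,7)@(7, 15): e=[-24,0,40] → ·  [on edge]
  covered (1 px):
    · · · · · · ·
    · · · · · # ·
    · · · · · · ·
    · · · · · · ·
    · · · · · · ·
    · · · · · · ·
    · · · · · · ·
    · · · · · · ·
    · · · · · · ·
T1:
  2·area = 6  (B↔C swapped to make it positive)
  edge (6, 14)→(2, 8): d=(-4,-6) top-left  bias=+0
  edge (2, 8)→(3, 8): d=(1,0) top-left  bias=+0
  edge (3, 8)→(6, 14): d=(3,6) right/bottom  bias=-1
    (1,4)@(3, 9): e=[2,1,3] → #
    (2,4)@(5, 9): e=[14,1,-9] → ·
    (1,5)@(3, 11): e=[-6,3,9] → ·
  covered (1 px):
    · · · · · · ·
    · · · · · · ·
    · · · · · · ·
    · · · · · · ·
    · # · · · · ·
    · · · · · · ·
    · · · · · · ·
    · · · · · · ·
    · · · · · · ·
T2:
  2·area = 151
  edge (2, 17)→(4, 2): d=(2,-15) top-left  bias=+0
  edge (4, 2)→(13, 10): d=(9,8) right/bottom  bias=-1
  edge (13, 10)→(2, 17): d=(-11,7) right/bottom  bias=-1
    (2,1)@(5, 3): e=[17,1,133] → #
    (3,1)@(7, 3): e=[47,-15,119] → ·
    (2,2)@(5, 5): e=[21,19,111] → #
    (3,2)@(7, 5): e=[51,3,97] → #
    (4,2)@(9, 5): e=[81,-13,83] → ·
    (2,3)@(5, 7): e=[25,37,89] → #
    (4,3)@(9, 7): e=[85,5,61] → #
    (5,3)@(11, 7): e=[115,-11,47] → ·
    (2,4)@(5, 9): e=[29,55,67] → #
    (5,4)@(11, 9): e=[119,7,25] → #
    (6,4)@(13, 9): e=[149,-9,11] → ·
    (1,5)@(3, 11): e=[3,89,59] → #
  covered (20 px):
    · · · · · · ·
    · · # · · · ·
    · · # # · · ·
    · · # # # · ·
    · · # # # # ·
    · # # # # # ·
    · # # # · · ·
    · # # · · · ·
    · · · · · · ·
T3:
  2·area = 70
  edge (4, 16)→(2, 0): d=(-2,-16) top-left  bias=+0
  edge (2, 0)→(7, 5): d=(5,5) right/bottom  bias=-1
  edge (7, 5)→(4, 16): d=(-3,11) right/bottom  bias=-1
    (1,0)@(3, 1): e=[14,0,56] → ·  [on edge]
    (1,1)@(3, 3): e=[10,10,50] → #
    (2,1)@(5, 3): e=[42,0,28] → ·  [on edge]
    (1,2)@(3, 5): e=[6,20,44] → #
    (2,2)@(5, 5): e=[38,10,22] → #
    (3,2)@(7, 5): e=[70,0,0] → ·  [on edge]
    (1,3)@(3, 7): e=[2,30,38] → #
    (3,3)@(7, 7): e=[66,10,-6] → ·
    (4,3)@(9, 7): e=[98,0,-28] → ·  [on edge]
    (1,4)@(3, 9): e=[-2,40,32] → ·
    (2,4)@(5, 9): e=[30,30,10] → #
    (3,4)@(7, 9): e=[62,20,-12] → ·
    (5,4)@(11, 9): e=[126,0,-56] → ·  [on edge]
    (6,5)@(13, 11): e=[154,0,-84] → ·  [on edge]
  covered (7 px):
    · · · · · · ·
    · # · · · · ·
    · # # · · · ·
    · # # · · · ·
    · · # · · · ·
    · · # · · · ·
    · · · · · · ·
    · · · · · · ·
    · · · · · · ·

Z-buffer (winner per pixel, '.' = empty):
  . . . . . . .
  . 3 2 . . 0 .
  . 3 3 2 . . .
  . 3 3 2 2 . .
  . 1 3 2 2 2 .
  . 2 3 2 2 2 .
  . 2 2 2 . . .
  . 2 2 . . . .
  . . . . . . .

Result: -1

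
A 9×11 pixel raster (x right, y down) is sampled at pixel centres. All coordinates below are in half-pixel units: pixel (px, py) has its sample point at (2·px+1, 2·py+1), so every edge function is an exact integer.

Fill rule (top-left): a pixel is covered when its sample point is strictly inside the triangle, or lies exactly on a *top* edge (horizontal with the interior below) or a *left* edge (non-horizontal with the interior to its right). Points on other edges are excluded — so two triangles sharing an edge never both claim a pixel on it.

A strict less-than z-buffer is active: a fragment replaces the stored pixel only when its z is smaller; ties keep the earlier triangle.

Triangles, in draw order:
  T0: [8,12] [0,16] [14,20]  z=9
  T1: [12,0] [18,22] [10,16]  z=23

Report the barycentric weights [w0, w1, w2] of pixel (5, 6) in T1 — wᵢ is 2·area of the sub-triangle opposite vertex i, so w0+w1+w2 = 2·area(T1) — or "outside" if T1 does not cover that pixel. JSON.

T0:
  2·area = 88  (B↔C swapped to make it positive)
  edge (8, 12)→(14, 20): d=(6,8) right/bottom  bias=-1
  edge (14, 20)→(0, 16): d=(-14,-4) top-left  bias=+0
  edge (0, 16)→(8, 12): d=(8,-4) top-left  bias=+0
    (3,6)@(7, 13): e=[14,70,4] → X
    (4,6)@(9, 13): e=[-2,78,12] → .
    (1,7)@(3, 15): e=[58,26,4] → X
    (2,7)@(5, 15): e=[42,34,12] → X
    (4,7)@(9, 15): e=[10,50,28] → X
    (5,7)@(11, 15): e=[-6,58,36] → .
    (1,8)@(3, 17): e=[70,-2,20] → .
    (2,8)@(5, 17): e=[54,6,28] → X
    (5,8)@(11, 17): e=[6,30,52] → X
    (6,8)@(13, 17): e=[-10,38,60] → .
    (2,9)@(5, 19): e=[66,-22,44] → .
    (3,9)@(7, 19): e=[50,-14,52] → .
  covered (11 px):
    . . . . . . . . .
    . . . . . . . . .
    . . . . . . . . .
    . . . . . . . . .
    . . . . . . . . .
    . . . . . . . . .
    . . . X . . . . .
    . X X X X . . . .
    . . X X X X . . .
    . . . . . X X . .
    . . . . . . . . .
T1:
  2·area = 140
  edge (12, 0)→(18, 22): d=(6,22) right/bottom  bias=-1
  edge (18, 22)→(10, 16): d=(-8,-6) top-left  bias=+0
  edge (10, 16)→(12, 0): d=(2,-16) top-left  bias=+0
    (6,2)@(13, 5): e=[8,106,26] → X
    (7,2)@(15, 5): e=[-36,118,58] → .
    (6,3)@(13, 7): e=[20,90,30] → X
    (7,3)@(15, 7): e=[-24,102,62] → .
    (5,4)@(11, 9): e=[76,62,2] → X
    (7,4)@(15, 9): e=[-12,86,66] → .
    (5,5)@(11, 11): e=[88,46,6] → X
    (7,5)@(15, 11): e=[0,70,70] → .  [on edge]
    (5,6)@(11, 13): e=[100,30,10] → X
    (7,6)@(15, 13): e=[12,54,74] → X
    (8,6)@(17, 13): e=[-32,66,106] → .
    (5,7)@(11, 15): e=[112,14,14] → X
  covered (17 px):
    . . . . . . . . .
    . . . . . . . . .
    . . . . . . X . .
    . . . . . . X . .
    . . . . . X X . .
    . . . . . X X . .
    . . . . . X X X .
    . . . . . X X X .
    . . . . . . X X .
    . . . . . . . X X
    . . . . . . . . X

Final: [30,10,100]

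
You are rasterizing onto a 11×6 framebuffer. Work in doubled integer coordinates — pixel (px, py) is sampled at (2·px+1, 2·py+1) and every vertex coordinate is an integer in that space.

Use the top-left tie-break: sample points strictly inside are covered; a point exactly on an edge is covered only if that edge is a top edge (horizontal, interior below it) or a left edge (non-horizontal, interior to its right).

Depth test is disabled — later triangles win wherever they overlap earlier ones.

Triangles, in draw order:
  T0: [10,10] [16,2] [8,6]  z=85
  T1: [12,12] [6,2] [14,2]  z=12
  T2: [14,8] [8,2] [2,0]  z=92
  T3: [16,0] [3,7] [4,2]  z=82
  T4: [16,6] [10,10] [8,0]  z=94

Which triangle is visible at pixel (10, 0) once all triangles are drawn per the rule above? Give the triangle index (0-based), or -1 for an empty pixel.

T0:
  2·area = 40  (B↔C swapped to make it positive)
  edge (10, 10)→(8, 6): d=(-2,-4) top-left  bias=+0
  edge (8, 6)→(16, 2): d=(8,-4) top-left  bias=+0
  edge (16, 2)→(10, 10): d=(-6,8) right/bottom  bias=-1
    (7,1)@(15, 3): e=[34,4,2] → X
    (8,1)@(17, 3): e=[42,12,-14] → .
    (5,2)@(11, 5): e=[14,4,22] → X
    (6,2)@(13, 5): e=[22,12,6] → X
    (7,2)@(15, 5): e=[30,20,-10] → .
    (4,3)@(9, 7): e=[2,12,26] → X
    (6,3)@(13, 7): e=[18,28,-6] → .
    (4,4)@(9, 9): e=[-2,28,14] → .
    (5,4)@(11, 9): e=[6,36,-2] → .
  covered (5 px):
    . . . . . . . . . . .
    . . . . . . . X . . .
    . . . . . X X . . . .
    . . . . X X . . . . .
    . . . . . . . . . . .
    . . . . . . . . . . .
T1:
  2·area = 80
  edge (12, 12)→(6, 2): d=(-6,-10) top-left  bias=+0
  edge (6, 2)→(14, 2): d=(8,0) top-left  bias=+0
  edge (14, 2)→(12, 12): d=(-2,10) right/bottom  bias=-1
    (3,1)@(7, 3): e=[4,8,68] → X
    (4,1)@(9, 3): e=[24,8,48] → X
    (5,1)@(11, 3): e=[44,8,28] → X
    (6,1)@(13, 3): e=[64,8,8] → X
    (7,1)@(15, 3): e=[84,8,-12] → .
    (3,2)@(7, 5): e=[-8,24,64] → .
    (4,2)@(9, 5): e=[12,24,44] → X
    (7,2)@(15, 5): e=[72,24,-16] → .
    (4,3)@(9, 7): e=[0,40,40] → X  [on edge]
    (6,3)@(13, 7): e=[40,40,0] → .  [on edge]
    (4,4)@(9, 9): e=[-12,56,36] → .
    (5,4)@(11, 9): e=[8,56,16] → X
  covered (10 px):
    . . . . . . . . . . .
    . . . X X X X . . . .
    . . . . X X X . . . .
    . . . . X X . . . . .
    . . . . . X . . . . .
    . . . . . . . . . . .
T2:
  2·area = 24  (B↔C swapped to make it positive)
  edge (14, 8)→(2, 0): d=(-12,-8) top-left  bias=+0
  edge (2, 0)→(8, 2): d=(6,2) right/bottom  bias=-1
  edge (8, 2)→(14, 8): d=(6,6) right/bottom  bias=-1
    (2,0)@(5, 1): e=[12,0,12] → .  [on edge]
    (3,0)@(7, 1): e=[28,-4,0] → .  [on edge]
    (3,1)@(7, 3): e=[4,8,12] → X
    (4,1)@(9, 3): e=[20,4,0] → .  [on edge]
    (5,1)@(11, 3): e=[36,0,-12] → .  [on edge]
    (3,2)@(7, 5): e=[-20,20,24] → .
    (5,2)@(11, 5): e=[12,12,0] → .  [on edge]
    (8,2)@(17, 5): e=[60,0,-36] → .  [on edge]
    (6,3)@(13, 7): e=[4,20,0] → .  [on edge]
    (7,4)@(15, 9): e=[-4,28,0] → .  [on edge]
    (8,5)@(17, 11): e=[-12,36,0] → .  [on edge]
  covered (1 px):
    . . . . . . . . . . .
    . . . X . . . . . . .
    . . . . . . . . . . .
    . . . . . . . . . . .
    . . . . . . . . . . .
    . . . . . . . . . . .
T3:
  2·area = 58
  edge (16, 0)→(3, 7): d=(-13,7) right/bottom  bias=-1
  edge (3, 7)→(4, 2): d=(1,-5) top-left  bias=+0
  edge (4, 2)→(16, 0): d=(12,-2) top-left  bias=+0
    (5,0)@(11, 1): e=[22,34,2] → X
    (6,0)@(13, 1): e=[8,44,6] → X
    (7,0)@(15, 1): e=[-6,54,10] → .
    (2,1)@(5, 3): e=[38,6,14] → X
    (3,1)@(7, 3): e=[24,16,18] → X
    (4,1)@(9, 3): e=[10,26,22] → X
    (5,1)@(11, 3): e=[-4,36,26] → .
    (6,1)@(13, 3): e=[-18,46,30] → .
    (2,2)@(5, 5): e=[12,8,38] → X
    (3,2)@(7, 5): e=[-2,18,42] → .
    (4,2)@(9, 5): e=[-16,28,46] → .
    (1,3)@(3, 7): e=[0,0,58] → .  [on edge]
  covered (6 px):
    . . . . . X X . . . .
    . . X X X . . . . . .
    . . X . . . . . . . .
    . . . . . . . . . . .
    . . . . . . . . . . .
    . . . . . . . . . . .
T4:
  2·area = 68
  edge (16, 6)→(10, 10): d=(-6,4) right/bottom  bias=-1
  edge (10, 10)→(8, 0): d=(-2,-10) top-left  bias=+0
  edge (8, 0)→(16, 6): d=(8,6) right/bottom  bias=-1
    (4,0)@(9, 1): e=[58,8,2] → X
    (5,0)@(11, 1): e=[50,28,-10] → .
    (4,1)@(9, 3): e=[46,4,18] → X
    (5,1)@(11, 3): e=[38,24,6] → X
    (6,1)@(13, 3): e=[30,44,-6] → .
    (4,2)@(9, 5): e=[34,0,34] → X  [on edge]
    (6,2)@(13, 5): e=[18,40,10] → X
    (7,2)@(15, 5): e=[10,60,-2] → .
    (4,3)@(9, 7): e=[22,-4,50] → .
    (5,3)@(11, 7): e=[14,16,38] → X
    (7,3)@(15, 7): e=[-2,56,14] → .
    (5,4)@(11, 9): e=[2,12,54] → X
  covered (9 px):
    . . . . X . . . . . .
    . . . . X X . . . . .
    . . . . X X X . . . .
    . . . . . X X . . . .
    . . . . . X . . . . .
    . . . . . . . . . . .

Z-buffer (winner per pixel, '.' = empty):
  . . . . 4 3 3 . . . .
  . . 3 3 4 4 1 0 . . .
  . . 3 . 4 4 4 . . . .
  . . . . 1 4 4 . . . .
  . . . . . 4 . . . . .
  . . . . . . . . . . .

Answer: -1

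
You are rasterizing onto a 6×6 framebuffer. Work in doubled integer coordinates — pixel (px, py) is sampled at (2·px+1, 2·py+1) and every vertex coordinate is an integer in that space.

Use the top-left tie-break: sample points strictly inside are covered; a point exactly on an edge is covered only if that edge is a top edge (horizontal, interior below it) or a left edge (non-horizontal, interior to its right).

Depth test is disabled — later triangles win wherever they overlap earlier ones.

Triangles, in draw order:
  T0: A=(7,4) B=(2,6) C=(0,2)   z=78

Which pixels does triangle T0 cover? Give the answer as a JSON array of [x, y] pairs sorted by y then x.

T0:
  2·area = 24
  edge (7, 4)→(2, 6): d=(-5,2) right/bottom  bias=-1
  edge (2, 6)→(0, 2): d=(-2,-4) top-left  bias=+0
  edge (0, 2)→(7, 4): d=(7,2) right/bottom  bias=-1
    (0,1)@(1, 3): e=[17,2,5] → X
    (1,1)@(3, 3): e=[13,10,1] → X
    (2,1)@(5, 3): e=[9,18,-3] → .
    (0,2)@(1, 5): e=[7,-2,19] → .
    (1,2)@(3, 5): e=[3,6,15] → X
    (2,2)@(5, 5): e=[-1,14,11] → .
    (1,3)@(3, 7): e=[-7,2,29] → .
  covered (3 px):
    . . . . . .
    X X . . . .
    . X . . . .
    . . . . . .
    . . . . . .
    . . . . . .

Final: [[0,1],[1,1],[1,2]]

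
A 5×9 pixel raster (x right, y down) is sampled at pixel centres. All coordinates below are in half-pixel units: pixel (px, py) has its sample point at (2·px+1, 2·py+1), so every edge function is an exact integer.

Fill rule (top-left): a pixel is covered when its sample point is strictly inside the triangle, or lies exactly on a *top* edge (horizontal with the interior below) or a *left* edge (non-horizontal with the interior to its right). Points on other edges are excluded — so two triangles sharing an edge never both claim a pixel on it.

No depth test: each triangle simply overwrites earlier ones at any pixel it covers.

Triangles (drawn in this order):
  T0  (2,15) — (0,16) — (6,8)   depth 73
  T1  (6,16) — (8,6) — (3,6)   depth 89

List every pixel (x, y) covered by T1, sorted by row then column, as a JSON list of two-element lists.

T0:
  2·area = 10
  edge (2, 15)→(0, 16): d=(-2,1) right/bottom  bias=-1
  edge (0, 16)→(6, 8): d=(6,-8) top-left  bias=+0
  edge (6, 8)→(2, 15): d=(-4,7) right/bottom  bias=-1
    (1,6)@(3, 13): e=[3,6,1] → #
    (2,6)@(5, 13): e=[1,22,-13] → ·
    (0,7)@(1, 15): e=[1,2,7] → #
    (1,7)@(3, 15): e=[-1,18,-7] → ·
    (0,8)@(1, 17): e=[-3,14,-1] → ·
  covered (2 px):
    · · · · ·
    · · · · ·
    · · · · ·
    · · · · ·
    · · · · ·
    · · · · ·
    · # · · ·
    # · · · ·
    · · · · ·
T1:
  2·area = 50  (B↔C swapped to make it positive)
  edge (6, 16)→(3, 6): d=(-3,-10) top-left  bias=+0
  edge (3, 6)→(8, 6): d=(5,0) top-left  bias=+0
  edge (8, 6)→(6, 16): d=(-2,10) right/bottom  bias=-1
    (4,0)@(9, 1): e=[75,-25,0] → ·  [on edge]
    (2,3)@(5, 7): e=[17,5,28] → #
    (3,3)@(7, 7): e=[37,5,8] → #
    (4,3)@(9, 7): e=[57,5,-12] → ·
    (2,4)@(5, 9): e=[11,15,24] → #
    (4,4)@(9, 9): e=[51,15,-16] → ·
    (2,5)@(5, 11): e=[5,25,20] → #
    (3,5)@(7, 11): e=[25,25,0] → ·  [on edge]
    (2,6)@(5, 13): e=[-1,35,16] → ·
  covered (5 px):
    · · · · ·
    · · · · ·
    · · · · ·
    · · # # ·
    · · # # ·
    · · # · ·
    · · · · ·
    · · · · ·
    · · · · ·

Final: [[2,3],[3,3],[2,4],[3,4],[2,5]]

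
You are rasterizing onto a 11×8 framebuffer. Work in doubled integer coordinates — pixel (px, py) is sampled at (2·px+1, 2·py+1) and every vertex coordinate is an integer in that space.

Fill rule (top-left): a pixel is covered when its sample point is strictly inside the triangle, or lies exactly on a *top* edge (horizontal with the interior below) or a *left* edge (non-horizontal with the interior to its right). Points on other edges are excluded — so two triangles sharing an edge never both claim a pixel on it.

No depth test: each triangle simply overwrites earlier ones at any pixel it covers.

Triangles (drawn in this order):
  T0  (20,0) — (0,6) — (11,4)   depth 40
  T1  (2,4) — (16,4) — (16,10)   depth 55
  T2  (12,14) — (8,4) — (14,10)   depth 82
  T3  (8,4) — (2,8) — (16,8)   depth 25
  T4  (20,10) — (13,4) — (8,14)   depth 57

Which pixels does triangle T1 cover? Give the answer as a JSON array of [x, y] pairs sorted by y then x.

T0:
  2·area = 26  (B↔C swapped to make it positive)
  edge (20, 0)→(11, 4): d=(-9,4) right/bottom  bias=-1
  edge (11, 4)→(0, 6): d=(-11,2) right/bottom  bias=-1
  edge (0, 6)→(20, 0): d=(20,-6) top-left  bias=+0
    (8,0)@(17, 1): e=[3,21,2] → █
    (9,0)@(19, 1): e=[-5,17,14] → ·
    (5,1)@(11, 3): e=[9,11,6] → █
    (6,1)@(13, 3): e=[1,7,18] → █
    (7,1)@(15, 3): e=[-7,3,30] → ·
    (8,1)@(17, 3): e=[-15,-1,42] → ·
    (2,2)@(5, 5): e=[15,1,10] → █
    (3,2)@(7, 5): e=[7,-3,22] → ·
    (5,2)@(11, 5): e=[-9,-11,46] → ·
    (6,2)@(13, 5): e=[-17,-15,58] → ·
    (2,3)@(5, 7): e=[-3,-21,50] → ·
  covered (4 px):
    · · · · · · · · █ · ·
    · · · · · █ █ · · · ·
    · · █ · · · · · · · ·
    · · · · · · · · · · ·
    · · · · · · · · · · ·
    · · · · · · · · · · ·
    · · · · · · · · · · ·
    · · · · · · · · · · ·
T1:
  2·area = 84
  edge (2, 4)→(16, 4): d=(14,0) top-left  bias=+0
  edge (16, 4)→(16, 10): d=(0,6) right/bottom  bias=-1
  edge (16, 10)→(2, 4): d=(-14,-6) top-left  bias=+0
    (2,2)@(5, 5): e=[14,66,4] → █
    (3,2)@(7, 5): e=[14,54,16] → █
    (4,2)@(9, 5): e=[14,42,28] → █
    (5,2)@(11, 5): e=[14,30,40] → █
    (6,2)@(13, 5): e=[14,18,52] → █
    (7,2)@(15, 5): e=[14,6,64] → █
    (8,2)@(17, 5): e=[14,-6,76] → ·
    (2,3)@(5, 7): e=[42,66,-24] → ·
    (3,3)@(7, 7): e=[42,54,-12] → ·
    (4,3)@(9, 7): e=[42,42,0] → █  [on edge]
    (8,3)@(17, 7): e=[42,-6,48] → ·
    (4,4)@(9, 9): e=[70,42,-28] → ·
  covered (11 px):
    · · · · · · · · · · ·
    · · · · · · · · · · ·
    · · █ █ █ █ █ █ · · ·
    · · · · █ █ █ █ · · ·
    · · · · · · · █ · · ·
    · · · · · · · · · · ·
    · · · · · · · · · · ·
    · · · · · · · · · · ·
T2:
  2·area = 36
  edge (12, 14)→(8, 4): d=(-4,-10) top-left  bias=+0
  edge (8, 4)→(14, 10): d=(6,6) right/bottom  bias=-1
  edge (14, 10)→(12, 14): d=(-2,4) right/bottom  bias=-1
    (2,0)@(5, 1): e=[-18,0,54] → ·  [on edge]
    (3,1)@(7, 3): e=[-6,0,42] → ·  [on edge]
    (4,2)@(9, 5): e=[6,0,30] → ·  [on edge]
    (5,3)@(11, 7): e=[18,0,18] → ·  [on edge]
    (5,4)@(11, 9): e=[10,12,14] → █
    (6,4)@(13, 9): e=[30,0,6] → ·  [on edge]
    (5,5)@(11, 11): e=[2,24,10] → █
    (6,5)@(13, 11): e=[22,12,2] → █
    (7,5)@(15, 11): e=[42,0,-6] → ·  [on edge]
    (5,6)@(11, 13): e=[-6,36,6] → ·
    (6,6)@(13, 13): e=[14,24,-2] → ·
    (8,6)@(17, 13): e=[54,0,-18] → ·  [on edge]
    (9,7)@(19, 15): e=[66,0,-30] → ·  [on edge]
  covered (3 px):
    · · · · · · · · · · ·
    · · · · · · · · · · ·
    · · · · · · · · · · ·
    · · · · · · · · · · ·
    · · · · · █ · · · · ·
    · · · · · █ █ · · · ·
    · · · · · · · · · · ·
    · · · · · · · · · · ·
T3:
  2·area = 56  (B↔C swapped to make it positive)
  edge (8, 4)→(16, 8): d=(8,4) right/bottom  bias=-1
  edge (16, 8)→(2, 8): d=(-14,0) right/bottom  bias=-1
  edge (2, 8)→(8, 4): d=(6,-4) top-left  bias=+0
    (3,2)@(7, 5): e=[12,42,2] → █
    (4,2)@(9, 5): e=[4,42,10] → █
    (5,2)@(11, 5): e=[-4,42,18] → ·
    (2,3)@(5, 7): e=[36,14,6] → █
    (5,3)@(11, 7): e=[12,14,30] → █
    (6,3)@(13, 7): e=[4,14,38] → █
    (7,3)@(15, 7): e=[-4,14,46] → ·
    (2,4)@(5, 9): e=[52,-14,18] → ·
    (3,4)@(7, 9): e=[44,-14,26] → ·
    (4,4)@(9, 9): e=[36,-14,34] → ·
    (5,4)@(11, 9): e=[28,-14,42] → ·
    (6,4)@(13, 9): e=[20,-14,50] → ·
  covered (7 px):
    · · · · · · · · · · ·
    · · · · · · · · · · ·
    · · · █ █ · · · · · ·
    · · █ █ █ █ █ · · · ·
    · · · · · · · · · · ·
    · · · · · · · · · · ·
    · · · · · · · · · · ·
    · · · · · · · · · · ·
T4:
  2·area = 100  (B↔C swapped to make it positive)
  edge (20, 10)→(8, 14): d=(-12,4) right/bottom  bias=-1
  edge (8, 14)→(13, 4): d=(5,-10) top-left  bias=+0
  edge (13, 4)→(20, 10): d=(7,6) right/bottom  bias=-1
    (6,2)@(13, 5): e=[88,5,7] → █
    (7,2)@(15, 5): e=[80,25,-5] → ·
    (6,3)@(13, 7): e=[64,15,21] → █
    (7,3)@(15, 7): e=[56,35,9] → █
    (8,3)@(17, 7): e=[48,55,-3] → ·
    (5,4)@(11, 9): e=[48,5,47] → █
    (8,4)@(17, 9): e=[24,65,11] → █
    (9,4)@(19, 9): e=[16,85,-1] → ·
    (5,5)@(11, 11): e=[24,15,61] → █
    (8,5)@(17, 11): e=[0,75,25] → ·  [on edge]
    (4,6)@(9, 13): e=[8,5,87] → █
    (5,6)@(11, 13): e=[0,25,75] → ·  [on edge]
    (2,7)@(5, 15): e=[0,-25,125] → ·  [on edge]
  covered (11 px):
    · · · · · · · · · · ·
    · · · · · · · · · · ·
    · · · · · · █ · · · ·
    · · · · · · █ █ · · ·
    · · · · · █ █ █ █ · ·
    · · · · · █ █ █ · · ·
    · · · · █ · · · · · ·
    · · · · · · · · · · ·

Final: [[2,2],[3,2],[4,2],[5,2],[6,2],[7,2],[4,3],[5,3],[6,3],[7,3],[7,4]]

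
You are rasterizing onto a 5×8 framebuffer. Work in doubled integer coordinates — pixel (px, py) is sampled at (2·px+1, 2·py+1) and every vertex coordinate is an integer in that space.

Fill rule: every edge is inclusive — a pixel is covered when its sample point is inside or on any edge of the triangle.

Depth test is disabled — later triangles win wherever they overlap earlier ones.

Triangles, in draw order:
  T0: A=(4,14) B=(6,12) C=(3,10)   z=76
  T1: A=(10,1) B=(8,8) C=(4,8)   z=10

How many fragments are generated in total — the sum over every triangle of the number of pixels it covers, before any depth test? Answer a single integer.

T0:
  2·area = 10  (B↔C swapped to make it positive)
  edge (4, 14)→(3, 10): d=(-1,-4) inclusive
  edge (3, 10)→(6, 12): d=(3,2) inclusive
  edge (6, 12)→(4, 14): d=(-2,2) inclusive
    (4,4)@(9, 9): e=[25,-15,0] → .  [on edge]
    (3,5)@(7, 11): e=[15,-5,0] → .  [on edge]
    (2,6)@(5, 13): e=[5,5,0] → X  [on edge]
    (3,6)@(7, 13): e=[13,1,-4] → .
    (1,7)@(3, 15): e=[-5,15,0] → .  [on edge]
    (2,7)@(5, 15): e=[3,11,-4] → .
  covered (1 px):
    . . . . .
    . . . . .
    . . . . .
    . . . . .
    . . . . .
    . . . . .
    . . X . .
    . . . . .
T1:
  2·area = 28
  edge (10, 1)→(8, 8): d=(-2,7) inclusive
  edge (8, 8)→(4, 8): d=(-4,0) inclusive
  edge (4, 8)→(10, 1): d=(6,-7) inclusive
    (4,1)@(9, 3): e=[3,20,5] → X
    (3,2)@(7, 5): e=[13,12,3] → X
    (4,2)@(9, 5): e=[-1,12,17] → .
    (2,3)@(5, 7): e=[23,4,1] → X
    (4,3)@(9, 7): e=[-5,4,29] → .
    (2,4)@(5, 9): e=[19,-4,13] → .
    (3,4)@(7, 9): e=[5,-4,27] → .
  covered (4 px):
    . . . . .
    . . . . X
    . . . X .
    . . X X .
    . . . . .
    . . . . .
    . . . . .
    . . . . .

Answer: 5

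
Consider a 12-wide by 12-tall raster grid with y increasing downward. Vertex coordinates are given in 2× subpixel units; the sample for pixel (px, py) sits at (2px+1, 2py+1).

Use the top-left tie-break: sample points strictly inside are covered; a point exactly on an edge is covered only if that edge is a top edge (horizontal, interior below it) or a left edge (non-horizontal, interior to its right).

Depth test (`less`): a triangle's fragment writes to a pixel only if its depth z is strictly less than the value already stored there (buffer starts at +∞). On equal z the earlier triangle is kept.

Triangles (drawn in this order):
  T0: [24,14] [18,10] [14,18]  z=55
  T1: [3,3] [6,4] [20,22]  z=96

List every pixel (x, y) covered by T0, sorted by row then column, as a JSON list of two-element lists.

T0:
  2·area = 64  (B↔C swapped to make it positive)
  edge (24, 14)→(14, 18): d=(-10,4) right/bottom  bias=-1
  edge (14, 18)→(18, 10): d=(4,-8) top-left  bias=+0
  edge (18, 10)→(24, 14): d=(6,4) right/bottom  bias=-1
    (9,5)@(19, 11): e=[50,12,2] → #
    (10,5)@(21, 11): e=[42,28,-6] → ·
    (8,6)@(17, 13): e=[38,4,22] → #
    (10,6)@(21, 13): e=[22,36,6] → #
    (11,6)@(23, 13): e=[14,52,-2] → ·
    (8,7)@(17, 15): e=[18,12,34] → #
    (11,7)@(23, 15): e=[-6,60,10] → ·
    (7,8)@(15, 17): e=[6,4,54] → #
    (8,8)@(17, 17): e=[-2,20,46] → ·
    (9,8)@(19, 17): e=[-10,36,38] → ·
    (10,8)@(21, 17): e=[-18,52,30] → ·
    (7,9)@(15, 19): e=[-14,12,66] → ·
  covered (8 px):
    · · · · · · · · · · · ·
    · · · · · · · · · · · ·
    · · · · · · · · · · · ·
    · · · · · · · · · · · ·
    · · · · · · · · · · · ·
    · · · · · · · · · # · ·
    · · · · · · · · # # # ·
    · · · · · · · · # # # ·
    · · · · · · · # · · · ·
    · · · · · · · · · · · ·
    · · · · · · · · · · · ·
    · · · · · · · · · · · ·
T1:
  2·area = 40
  edge (3, 3)→(6, 4): d=(3,1) right/bottom  bias=-1
  edge (6, 4)→(20, 22): d=(14,18) right/bottom  bias=-1
  edge (20, 22)→(3, 3): d=(-17,-19) top-left  bias=+0
    (1,1)@(3, 3): e=[0,40,0] → ·  [on edge]
    (2,2)@(5, 5): e=[4,32,4] → #
    (3,2)@(7, 5): e=[2,-4,42] → ·
    (4,2)@(9, 5): e=[0,-40,80] → ·  [on edge]
    (2,3)@(5, 7): e=[10,60,-30] → ·
    (3,3)@(7, 7): e=[8,24,8] → #
    (4,3)@(9, 7): e=[6,-12,46] → ·
    (7,3)@(15, 7): e=[0,-120,160] → ·  [on edge]
    (3,4)@(7, 9): e=[14,52,-26] → ·
    (4,4)@(9, 9): e=[12,16,12] → #
    (5,4)@(11, 9): e=[10,-20,50] → ·
    (10,4)@(21, 9): e=[0,-200,240] → ·  [on edge]
    (6,6)@(13, 13): e=[20,0,20] → ·  [on edge]
  covered (4 px):
    · · · · · · · · · · · ·
    · · · · · · · · · · · ·
    · · # · · · · · · · · ·
    · · · # · · · · · · · ·
    · · · · # · · · · · · ·
    · · · · · # · · · · · ·
    · · · · · · · · · · · ·
    · · · · · · · · · · · ·
    · · · · · · · · · · · ·
    · · · · · · · · · · · ·
    · · · · · · · · · · · ·
    · · · · · · · · · · · ·

Result: [[9,5],[8,6],[9,6],[10,6],[8,7],[9,7],[10,7],[7,8]]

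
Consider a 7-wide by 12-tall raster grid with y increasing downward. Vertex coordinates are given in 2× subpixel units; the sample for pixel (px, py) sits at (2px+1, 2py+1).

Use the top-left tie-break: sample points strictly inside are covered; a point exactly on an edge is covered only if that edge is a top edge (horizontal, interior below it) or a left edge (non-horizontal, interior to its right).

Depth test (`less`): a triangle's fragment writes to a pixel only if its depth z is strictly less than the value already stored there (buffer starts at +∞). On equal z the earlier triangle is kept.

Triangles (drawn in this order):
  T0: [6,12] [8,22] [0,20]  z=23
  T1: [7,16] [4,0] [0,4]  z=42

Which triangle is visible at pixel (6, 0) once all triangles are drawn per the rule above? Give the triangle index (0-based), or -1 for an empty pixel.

T0:
  2·area = 76
  edge (6, 12)→(8, 22): d=(2,10) right/bottom  bias=-1
  edge (8, 22)→(0, 20): d=(-8,-2) top-left  bias=+0
  edge (0, 20)→(6, 12): d=(6,-8) top-left  bias=+0
    (2,3)@(5, 7): e=[0,114,-38] → ·  [on edge]
    (2,7)@(5, 15): e=[16,50,10] → █
    (3,7)@(7, 15): e=[-4,54,26] → ·
    (1,8)@(3, 17): e=[40,30,6] → █
    (3,8)@(7, 17): e=[0,38,38] → ·  [on edge]
    (0,9)@(1, 19): e=[64,10,2] → █
    (3,9)@(7, 19): e=[4,22,50] → █
    (4,9)@(9, 19): e=[-16,26,66] → ·
    (0,10)@(1, 21): e=[68,-6,14] → ·
    (1,10)@(3, 21): e=[48,-2,30] → ·
    (2,10)@(5, 21): e=[28,2,46] → █
    (4,10)@(9, 21): e=[-12,10,78] → ·
  covered (9 px):
    · · · · · · ·
    · · · · · · ·
    · · · · · · ·
    · · · · · · ·
    · · · · · · ·
    · · · · · · ·
    · · · · · · ·
    · · █ · · · ·
    · █ █ · · · ·
    █ █ █ █ · · ·
    · · █ █ · · ·
    · · · · · · ·
T1:
  2·area = 76  (B↔C swapped to make it positive)
  edge (7, 16)→(0, 4): d=(-7,-12) top-left  bias=+0
  edge (0, 4)→(4, 0): d=(4,-4) top-left  bias=+0
  edge (4, 0)→(7, 16): d=(3,16) right/bottom  bias=-1
    (1,0)@(3, 1): e=[57,0,19] → █  [on edge]
    (2,0)@(5, 1): e=[81,8,-13] → ·
    (0,1)@(1, 3): e=[19,0,57] → █  [on edge]
    (2,1)@(5, 3): e=[67,16,-7] → ·
    (0,2)@(1, 5): e=[5,8,63] → █
    (2,2)@(5, 5): e=[53,24,-1] → ·
    (0,3)@(1, 7): e=[-9,16,69] → ·
    (1,3)@(3, 7): e=[15,24,37] → █
    (2,3)@(5, 7): e=[39,32,5] → █
    (3,3)@(7, 7): e=[63,40,-27] → ·
    (1,4)@(3, 9): e=[1,32,43] → █
    (3,4)@(7, 9): e=[49,48,-21] → ·
  covered (10 px):
    · █ · · · · ·
    █ █ · · · · ·
    █ █ · · · · ·
    · █ █ · · · ·
    · █ █ · · · ·
    · · █ · · · ·
    · · · · · · ·
    · · · · · · ·
    · · · · · · ·
    · · · · · · ·
    · · · · · · ·
    · · · · · · ·

Z-buffer (winner per pixel, '.' = empty):
  . 1 . . . . .
  1 1 . . . . .
  1 1 . . . . .
  . 1 1 . . . .
  . 1 1 . . . .
  . . 1 . . . .
  . . . . . . .
  . . 0 . . . .
  . 0 0 . . . .
  0 0 0 0 . . .
  . . 0 0 . . .
  . . . . . . .

Final: -1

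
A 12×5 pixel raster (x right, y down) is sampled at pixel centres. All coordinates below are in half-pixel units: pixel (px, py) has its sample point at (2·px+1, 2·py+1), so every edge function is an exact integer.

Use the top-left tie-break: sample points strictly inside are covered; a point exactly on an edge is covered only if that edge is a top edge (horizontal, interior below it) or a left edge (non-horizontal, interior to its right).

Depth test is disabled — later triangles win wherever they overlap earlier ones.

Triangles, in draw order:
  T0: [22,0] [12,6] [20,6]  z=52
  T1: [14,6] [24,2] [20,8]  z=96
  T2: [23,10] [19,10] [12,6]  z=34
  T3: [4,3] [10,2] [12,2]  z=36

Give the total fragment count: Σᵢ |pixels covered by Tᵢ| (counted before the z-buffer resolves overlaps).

T0:
  2·area = 48  (B↔C swapped to make it positive)
  edge (22, 0)→(20, 6): d=(-2,6) right/bottom  bias=-1
  edge (20, 6)→(12, 6): d=(-8,0) right/bottom  bias=-1
  edge (12, 6)→(22, 0): d=(10,-6) top-left  bias=+0
    (10,0)@(21, 1): e=[4,40,4] → X
    (11,0)@(23, 1): e=[-8,40,16] → .
    (8,1)@(17, 3): e=[24,24,0] → X  [on edge]
    (9,1)@(19, 3): e=[12,24,12] → X
    (10,1)@(21, 3): e=[0,24,24] → .  [on edge]
    (7,2)@(15, 5): e=[32,8,8] → X
    (10,2)@(21, 5): e=[-4,8,44] → .
    (7,3)@(15, 7): e=[28,-8,28] → .
    (8,3)@(17, 7): e=[16,-8,40] → .
    (9,3)@(19, 7): e=[4,-8,52] → .
    (3,4)@(7, 9): e=[72,-24,0] → .  [on edge]
    (9,4)@(19, 9): e=[0,-24,72] → .  [on edge]
  covered (6 px):
    . . . . . . . . . . X .
    . . . . . . . . X X . .
    . . . . . . . X X X . .
    . . . . . . . . . . . .
    . . . . . . . . . . . .
T1:
  2·area = 44
  edge (14, 6)→(24, 2): d=(10,-4) top-left  bias=+0
  edge (24, 2)→(20, 8): d=(-4,6) right/bottom  bias=-1
  edge (20, 8)→(14, 6): d=(-6,-2) top-left  bias=+0
    (2,1)@(5, 3): e=[-66,110,0] → .  [on edge]
    (11,1)@(23, 3): e=[6,2,36] → X
    (5,2)@(11, 5): e=[-22,66,0] → .  [on edge]
    (8,2)@(17, 5): e=[2,30,12] → X
    (9,2)@(19, 5): e=[10,18,16] → X
    (10,2)@(21, 5): e=[18,6,20] → X
    (11,2)@(23, 5): e=[26,-6,24] → .
    (8,3)@(17, 7): e=[22,22,0] → X  [on edge]
    (10,3)@(21, 7): e=[38,-2,8] → .
    (8,4)@(17, 9): e=[42,14,-12] → .
    (9,4)@(19, 9): e=[50,2,-8] → .
    (11,4)@(23, 9): e=[66,-22,0] → .  [on edge]
  covered (6 px):
    . . . . . . . . . . . .
    . . . . . . . . . . . X
    . . . . . . . . X X X .
    . . . . . . . . X X . .
    . . . . . . . . . . . .
T2:
  2·area = 16
  edge (23, 10)→(19, 10): d=(-4,0) right/bottom  bias=-1
  edge (19, 10)→(12, 6): d=(-7,-4) top-left  bias=+0
  edge (12, 6)→(23, 10): d=(11,4) right/bottom  bias=-1
    (9,4)@(19, 9): e=[4,7,5] → X
    (10,4)@(21, 9): e=[4,15,-3] → .
  covered (1 px):
    . . . . . . . . . . . .
    . . . . . . . . . . . .
    . . . . . . . . . . . .
    . . . . . . . . . . . .
    . . . . . . . . . X . .
T3:
  2·area = 2
  edge (4, 3)→(10, 2): d=(6,-1) top-left  bias=+0
  edge (10, 2)→(12, 2): d=(2,0) top-left  bias=+0
  edge (12, 2)→(4, 3): d=(-8,1) right/bottom  bias=-1
  covered (0 px):
    . . . . . . . . . . . .
    . . . . . . . . . . . .
    . . . . . . . . . . . .
    . . . . . . . . . . . .
    . . . . . . . . . . . .

Answer: 13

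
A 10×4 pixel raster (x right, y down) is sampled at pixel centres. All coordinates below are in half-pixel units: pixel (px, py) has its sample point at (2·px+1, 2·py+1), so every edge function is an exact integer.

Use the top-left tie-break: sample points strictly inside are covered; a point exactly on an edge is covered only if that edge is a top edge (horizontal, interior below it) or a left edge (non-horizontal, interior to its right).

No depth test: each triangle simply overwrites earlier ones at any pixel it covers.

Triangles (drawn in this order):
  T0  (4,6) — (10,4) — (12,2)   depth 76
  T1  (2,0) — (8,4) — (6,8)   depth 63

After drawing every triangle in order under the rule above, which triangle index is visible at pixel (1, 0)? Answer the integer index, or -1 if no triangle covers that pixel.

T0:
  2·area = 8  (B↔C swapped to make it positive)
  edge (4, 6)→(12, 2): d=(8,-4) top-left  bias=+0
  edge (12, 2)→(10, 4): d=(-2,2) right/bottom  bias=-1
  edge (10, 4)→(4, 6): d=(-6,2) right/bottom  bias=-1
    (6,0)@(13, 1): e=[-4,0,12] → ·  [on edge]
    (9,0)@(19, 1): e=[20,-12,0] → ·  [on edge]
    (5,1)@(11, 3): e=[4,0,4] → ·  [on edge]
    (6,1)@(13, 3): e=[12,-4,0] → ·  [on edge]
    (3,2)@(7, 5): e=[4,4,0] → ·  [on edge]
    (4,2)@(9, 5): e=[12,0,-4] → ·  [on edge]
    (0,3)@(1, 7): e=[-4,12,0] → ·  [on edge]
    (3,3)@(7, 7): e=[20,0,-12] → ·  [on edge]
  covered (0 px):
    · · · · · · · · · ·
    · · · · · · · · · ·
    · · · · · · · · · ·
    · · · · · · · · · ·
T1:
  2·area = 32
  edge (2, 0)→(8, 4): d=(6,4) right/bottom  bias=-1
  edge (8, 4)→(6, 8): d=(-2,4) right/bottom  bias=-1
  edge (6, 8)→(2, 0): d=(-4,-8) top-left  bias=+0
    (1,0)@(3, 1): e=[2,26,4] → █
    (2,0)@(5, 1): e=[-6,18,20] → ·
    (1,1)@(3, 3): e=[14,22,-4] → ·
    (2,1)@(5, 3): e=[6,14,12] → █
    (3,1)@(7, 3): e=[-2,6,28] → ·
    (2,2)@(5, 5): e=[18,10,4] → █
    (3,2)@(7, 5): e=[10,2,20] → █
    (4,2)@(9, 5): e=[2,-6,36] → ·
    (2,3)@(5, 7): e=[30,6,-4] → ·
    (3,3)@(7, 7): e=[22,-2,12] → ·
  covered (4 px):
    · █ · · · · · · · ·
    · · █ · · · · · · ·
    · · █ █ · · · · · ·
    · · · · · · · · · ·

Z-buffer (winner per pixel, '.' = empty):
  . 1 . . . . . . . .
  . . 1 . . . . . . .
  . . 1 1 . . . . . .
  . . . . . . . . . .

Result: 1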